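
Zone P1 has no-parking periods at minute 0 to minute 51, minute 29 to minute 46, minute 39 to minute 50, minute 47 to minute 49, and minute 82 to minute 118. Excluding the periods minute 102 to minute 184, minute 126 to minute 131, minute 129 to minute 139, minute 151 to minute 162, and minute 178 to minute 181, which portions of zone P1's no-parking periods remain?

minute 0 to minute 51, minute 82 to minute 102

First set merges to minute 0 to minute 51, minute 82 to minute 118.
Second set merges to minute 102 to minute 184.
minute 0 to minute 51: no B overlap → unchanged.
minute 82 to minute 118 minus B → minute 82 to minute 102.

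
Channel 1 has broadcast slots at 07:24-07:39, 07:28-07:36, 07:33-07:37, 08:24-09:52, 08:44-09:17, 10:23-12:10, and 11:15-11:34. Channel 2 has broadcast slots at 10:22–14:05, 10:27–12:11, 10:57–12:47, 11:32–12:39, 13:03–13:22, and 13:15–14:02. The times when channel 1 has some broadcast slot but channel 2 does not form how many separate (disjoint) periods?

Merge the first list: 07:24–07:39, 08:24–09:52, 10:23–12:10.
Merge the second list: 10:22–14:05.
A \ B = 07:24–07:39, 08:24–09:52.
That is 2 disjoint pieces.

2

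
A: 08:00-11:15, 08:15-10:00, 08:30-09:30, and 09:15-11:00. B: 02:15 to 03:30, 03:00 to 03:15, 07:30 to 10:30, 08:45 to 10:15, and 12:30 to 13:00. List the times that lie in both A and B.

08:00–10:30

Merge the first list: 08:00–11:15.
Merge the second list: 02:15–03:30, 07:30–10:30, 12:30–13:00.
08:00–11:15 ∩ B → 08:00–10:30.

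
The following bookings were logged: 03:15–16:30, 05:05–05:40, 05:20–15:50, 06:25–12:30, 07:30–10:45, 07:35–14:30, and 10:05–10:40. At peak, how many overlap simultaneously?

Sweep endpoints in order; track running count of active intervals.
Peak of 6 reached at 10:05.

6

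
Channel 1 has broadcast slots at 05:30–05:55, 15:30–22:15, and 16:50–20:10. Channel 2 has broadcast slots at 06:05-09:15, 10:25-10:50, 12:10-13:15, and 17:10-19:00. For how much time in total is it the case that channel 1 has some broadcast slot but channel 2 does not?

5 h 20 min

A, merged: 05:30-05:55, 15:30-22:15.
A \ B = 05:30-05:55, 15:30-17:10, 19:00-22:15.
Total: 25 min + 1 h 40 min + 3 h 15 min = 5 h 20 min.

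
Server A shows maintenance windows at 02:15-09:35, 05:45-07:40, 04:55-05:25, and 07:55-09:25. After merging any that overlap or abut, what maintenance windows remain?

02:15-09:35

Sort by start: 02:15-09:35, 04:55-05:25, 05:45-07:40, 07:55-09:25.
04:55-05:25 overlaps/touches 02:15-09:35 → extend to 02:15-09:35.
05:45-07:40 overlaps/touches 02:15-09:35 → extend to 02:15-09:35.
07:55-09:25 overlaps/touches 02:15-09:35 → extend to 02:15-09:35.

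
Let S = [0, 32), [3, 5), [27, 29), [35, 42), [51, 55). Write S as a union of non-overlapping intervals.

[0, 32) ∪ [35, 42) ∪ [51, 55)

[3, 5) overlaps/touches [0, 32) → extend to [0, 32).
[27, 29) overlaps/touches [0, 32) → extend to [0, 32).
[35, 42) is disjoint → start new block.
[51, 55) is disjoint → start new block.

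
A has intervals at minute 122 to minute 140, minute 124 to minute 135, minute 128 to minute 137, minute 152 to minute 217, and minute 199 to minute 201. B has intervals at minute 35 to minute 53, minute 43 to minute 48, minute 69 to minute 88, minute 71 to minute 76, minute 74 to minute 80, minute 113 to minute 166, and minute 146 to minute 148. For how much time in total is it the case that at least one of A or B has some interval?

141 minutes

First set merges to minute 122 to minute 140, minute 152 to minute 217.
Second set merges to minute 35 to minute 53, minute 69 to minute 88, minute 113 to minute 166.
A ∪ B = minute 35 to minute 53, minute 69 to minute 88, minute 113 to minute 217.
Total: 18 minutes + 19 minutes + 104 minutes = 141 minutes.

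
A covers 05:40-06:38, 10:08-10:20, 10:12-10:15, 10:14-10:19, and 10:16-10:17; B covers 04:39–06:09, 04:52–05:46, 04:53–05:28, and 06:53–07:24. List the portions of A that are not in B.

A, merged: 05:40-06:38, 10:08-10:20.
B, merged: 04:39-06:09, 06:53-07:24.
05:40-06:38 minus B → 06:09-06:38.
10:08-10:20: no B overlap → unchanged.

06:09-06:38, 10:08-10:20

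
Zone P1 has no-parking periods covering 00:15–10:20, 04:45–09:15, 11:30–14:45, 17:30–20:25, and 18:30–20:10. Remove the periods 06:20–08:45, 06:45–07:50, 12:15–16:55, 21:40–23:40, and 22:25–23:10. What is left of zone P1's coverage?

Merge the first list: 00:15–10:20, 11:30–14:45, 17:30–20:25.
Merge the second list: 06:20–08:45, 12:15–16:55, 21:40–23:40.
00:15–10:20 \ B = 00:15–06:20, 08:45–10:20.
11:30–14:45 \ B = 11:30–12:15.
17:30–20:25: nothing removed.

00:15–06:20, 08:45–10:20, 11:30–12:15, 17:30–20:25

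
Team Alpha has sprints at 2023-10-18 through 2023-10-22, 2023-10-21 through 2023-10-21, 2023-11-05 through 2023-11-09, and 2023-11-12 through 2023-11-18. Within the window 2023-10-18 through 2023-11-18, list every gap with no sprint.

The merged coverage is 2023-10-18 through 2023-10-22, 2023-11-05 through 2023-11-09, 2023-11-12 through 2023-11-18.
Gaps within 2023-10-18 through 2023-11-18: 2023-10-23 through 2023-11-04, 2023-11-10 through 2023-11-11.

2023-10-23 through 2023-11-04, 2023-11-10 through 2023-11-11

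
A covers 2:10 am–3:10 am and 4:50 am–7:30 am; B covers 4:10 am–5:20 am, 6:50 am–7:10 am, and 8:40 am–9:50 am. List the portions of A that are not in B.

2:10 am–3:10 am, 5:20 am–6:50 am, 7:10 am–7:30 am

2:10 am–3:10 am: no B overlap → unchanged.
4:50 am–7:30 am minus B → 5:20 am–6:50 am, 7:10 am–7:30 am.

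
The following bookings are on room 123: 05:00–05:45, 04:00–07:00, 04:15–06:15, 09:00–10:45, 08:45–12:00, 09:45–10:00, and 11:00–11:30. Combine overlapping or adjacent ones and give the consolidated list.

04:00-07:00, 08:45-12:00

Sort by start: 04:00-07:00, 04:15-06:15, 05:00-05:45, 08:45-12:00, 09:00-10:45, 09:45-10:00, 11:00-11:30.
04:15-06:15 overlaps/touches 04:00-07:00 → extend to 04:00-07:00.
05:00-05:45 overlaps/touches 04:00-07:00 → extend to 04:00-07:00.
08:45-12:00 is disjoint → start new block.
09:00-10:45 overlaps/touches 08:45-12:00 → extend to 08:45-12:00.
09:45-10:00 overlaps/touches 08:45-12:00 → extend to 08:45-12:00.
11:00-11:30 overlaps/touches 08:45-12:00 → extend to 08:45-12:00.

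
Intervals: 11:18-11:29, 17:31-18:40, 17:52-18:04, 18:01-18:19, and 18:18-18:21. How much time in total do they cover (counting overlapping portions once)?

Merged: 11:18–11:29, 17:31–18:40.
Lengths: 11 min + 1 h 9 min = 1 h 20 min.

1 h 20 min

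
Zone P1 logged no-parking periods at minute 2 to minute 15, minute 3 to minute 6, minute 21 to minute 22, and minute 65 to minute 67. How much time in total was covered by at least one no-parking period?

16 minutes

Merged: minute 2 to minute 15, minute 21 to minute 22, minute 65 to minute 67.
Lengths: 13 minutes + 1 minute + 2 minutes = 16 minutes.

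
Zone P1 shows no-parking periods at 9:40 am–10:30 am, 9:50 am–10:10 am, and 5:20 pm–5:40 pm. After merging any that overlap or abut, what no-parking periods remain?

9:40 am–10:30 am, 5:20 pm–5:40 pm

9:50 am–10:10 am overlaps/touches 9:40 am–10:30 am → extend to 9:40 am–10:30 am.
5:20 pm–5:40 pm is disjoint → start new block.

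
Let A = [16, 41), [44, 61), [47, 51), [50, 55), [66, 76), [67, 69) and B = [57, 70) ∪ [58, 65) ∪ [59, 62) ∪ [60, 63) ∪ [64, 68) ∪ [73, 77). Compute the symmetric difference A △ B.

First set merges to [16, 41), [44, 61), [66, 76).
Second set merges to [57, 70), [73, 77).
A but not B: [16, 41), [44, 57), [70, 73).
B but not A: [61, 66), [76, 77).
Combining gives A △ B.

[16, 41) ∪ [44, 57) ∪ [61, 66) ∪ [70, 73) ∪ [76, 77)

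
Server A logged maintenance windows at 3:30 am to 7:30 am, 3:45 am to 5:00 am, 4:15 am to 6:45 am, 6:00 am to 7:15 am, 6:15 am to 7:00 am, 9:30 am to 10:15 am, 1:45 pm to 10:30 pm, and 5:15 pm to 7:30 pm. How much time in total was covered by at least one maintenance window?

Merged: 3:30 am–7:30 am, 9:30 am–10:15 am, 1:45 pm–10:30 pm.
Lengths: 4 h + 45 min + 8 h 45 min = 13 h 30 min.

13 h 30 min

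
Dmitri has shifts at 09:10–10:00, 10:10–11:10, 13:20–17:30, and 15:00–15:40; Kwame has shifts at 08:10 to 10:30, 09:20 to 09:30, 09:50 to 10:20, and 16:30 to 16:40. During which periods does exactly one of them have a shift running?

First set merges to 09:10-10:00, 10:10-11:10, 13:20-17:30.
Second set merges to 08:10-10:30, 16:30-16:40.
A but not B: 10:30-11:10, 13:20-16:30, 16:40-17:30.
B but not A: 08:10-09:10, 10:00-10:10.
Combining gives A △ B.

08:10-09:10, 10:00-10:10, 10:30-11:10, 13:20-16:30, 16:40-17:30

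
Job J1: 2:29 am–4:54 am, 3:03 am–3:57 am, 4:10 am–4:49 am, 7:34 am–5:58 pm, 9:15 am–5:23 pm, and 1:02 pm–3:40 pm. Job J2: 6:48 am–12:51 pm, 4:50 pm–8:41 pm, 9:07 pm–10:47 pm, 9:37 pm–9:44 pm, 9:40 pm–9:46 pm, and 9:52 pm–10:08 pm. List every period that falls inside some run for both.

Merge the first list: 2:29 am-4:54 am, 7:34 am-5:58 pm.
Merge the second list: 6:48 am-12:51 pm, 4:50 pm-8:41 pm, 9:07 pm-10:47 pm.
2:29 am-4:54 am: no overlap with the second set.
7:34 am-5:58 pm meets the second set on 7:34 am-12:51 pm, 4:50 pm-5:58 pm.

7:34 am-12:51 pm, 4:50 pm-5:58 pm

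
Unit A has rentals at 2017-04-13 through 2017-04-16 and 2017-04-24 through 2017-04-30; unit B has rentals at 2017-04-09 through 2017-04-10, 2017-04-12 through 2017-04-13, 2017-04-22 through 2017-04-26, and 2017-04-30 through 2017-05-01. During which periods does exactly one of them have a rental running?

A but not B: 2017-04-14 through 2017-04-16, 2017-04-27 through 2017-04-29.
B but not A: 2017-04-09 through 2017-04-10, 2017-04-12 through 2017-04-12, 2017-04-22 through 2017-04-23, 2017-05-01 through 2017-05-01.
Combining gives A △ B.

2017-04-09 through 2017-04-10, 2017-04-12 through 2017-04-12, 2017-04-14 through 2017-04-16, 2017-04-22 through 2017-04-23, 2017-04-27 through 2017-04-29, 2017-05-01 through 2017-05-01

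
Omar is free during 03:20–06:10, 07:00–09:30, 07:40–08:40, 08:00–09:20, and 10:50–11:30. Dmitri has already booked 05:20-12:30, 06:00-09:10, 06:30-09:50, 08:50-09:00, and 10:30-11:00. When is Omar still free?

A, merged: 03:20-06:10, 07:00-09:30, 10:50-11:30.
B, merged: 05:20-12:30.
03:20-06:10 \ B = 03:20-05:20.
07:00-09:30: entirely removed.
10:50-11:30: entirely removed.

03:20-05:20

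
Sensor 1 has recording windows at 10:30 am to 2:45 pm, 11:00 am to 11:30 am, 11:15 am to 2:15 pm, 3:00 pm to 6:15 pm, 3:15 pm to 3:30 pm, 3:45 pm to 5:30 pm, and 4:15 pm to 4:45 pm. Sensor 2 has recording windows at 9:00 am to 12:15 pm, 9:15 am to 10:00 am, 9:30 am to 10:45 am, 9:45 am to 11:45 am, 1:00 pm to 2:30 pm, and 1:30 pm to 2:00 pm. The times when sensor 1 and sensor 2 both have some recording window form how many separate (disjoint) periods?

2

A, merged: 10:30 am–2:45 pm, 3:00 pm–6:15 pm.
B, merged: 9:00 am–12:15 pm, 1:00 pm–2:30 pm.
A ∩ B = 10:30 am–12:15 pm, 1:00 pm–2:30 pm.
That is 2 disjoint pieces.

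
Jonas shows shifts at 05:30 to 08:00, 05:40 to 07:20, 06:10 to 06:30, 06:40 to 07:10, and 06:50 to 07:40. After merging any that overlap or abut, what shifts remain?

05:40–07:20 overlaps/touches 05:30–08:00 → extend to 05:30–08:00.
06:10–06:30 overlaps/touches 05:30–08:00 → extend to 05:30–08:00.
06:40–07:10 overlaps/touches 05:30–08:00 → extend to 05:30–08:00.
06:50–07:40 overlaps/touches 05:30–08:00 → extend to 05:30–08:00.

05:30–08:00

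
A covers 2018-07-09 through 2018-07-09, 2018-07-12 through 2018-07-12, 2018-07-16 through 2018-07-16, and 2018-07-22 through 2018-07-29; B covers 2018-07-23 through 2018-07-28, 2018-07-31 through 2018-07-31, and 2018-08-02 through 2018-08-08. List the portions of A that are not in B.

2018-07-09 through 2018-07-09: no B overlap → unchanged.
2018-07-12 through 2018-07-12: no B overlap → unchanged.
2018-07-16 through 2018-07-16: no B overlap → unchanged.
2018-07-22 through 2018-07-29 minus B → 2018-07-22 through 2018-07-22, 2018-07-29 through 2018-07-29.

2018-07-09 through 2018-07-09, 2018-07-12 through 2018-07-12, 2018-07-16 through 2018-07-16, 2018-07-22 through 2018-07-22, 2018-07-29 through 2018-07-29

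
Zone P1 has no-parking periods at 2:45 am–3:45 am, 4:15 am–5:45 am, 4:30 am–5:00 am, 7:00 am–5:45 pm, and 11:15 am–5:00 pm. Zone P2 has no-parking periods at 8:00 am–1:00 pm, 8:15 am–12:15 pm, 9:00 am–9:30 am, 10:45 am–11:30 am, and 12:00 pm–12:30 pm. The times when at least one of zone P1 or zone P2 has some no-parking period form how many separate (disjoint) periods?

3

A, merged: 2:45 am-3:45 am, 4:15 am-5:45 am, 7:00 am-5:45 pm.
B, merged: 8:00 am-1:00 pm.
A ∪ B = 2:45 am-3:45 am, 4:15 am-5:45 am, 7:00 am-5:45 pm.
That is 3 disjoint pieces.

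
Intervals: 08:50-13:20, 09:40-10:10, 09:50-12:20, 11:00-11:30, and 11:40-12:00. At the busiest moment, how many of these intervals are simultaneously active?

Walk the sorted start/end points keeping a running depth.
The depth first hits 3 at 09:50.

3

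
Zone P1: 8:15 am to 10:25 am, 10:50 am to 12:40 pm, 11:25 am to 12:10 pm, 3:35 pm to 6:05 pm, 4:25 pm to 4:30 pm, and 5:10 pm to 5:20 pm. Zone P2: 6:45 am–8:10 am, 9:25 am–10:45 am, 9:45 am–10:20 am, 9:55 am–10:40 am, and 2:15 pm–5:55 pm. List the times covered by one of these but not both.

A, merged: 8:15 am-10:25 am, 10:50 am-12:40 pm, 3:35 pm-6:05 pm.
B, merged: 6:45 am-8:10 am, 9:25 am-10:45 am, 2:15 pm-5:55 pm.
Only in the first: 8:15 am-9:25 am, 10:50 am-12:40 pm, 5:55 pm-6:05 pm.
Only in the second: 6:45 am-8:10 am, 10:25 am-10:45 am, 2:15 pm-3:35 pm.
Together these are the periods covered by exactly one.

6:45 am-8:10 am, 8:15 am-9:25 am, 10:25 am-10:45 am, 10:50 am-12:40 pm, 2:15 pm-3:35 pm, 5:55 pm-6:05 pm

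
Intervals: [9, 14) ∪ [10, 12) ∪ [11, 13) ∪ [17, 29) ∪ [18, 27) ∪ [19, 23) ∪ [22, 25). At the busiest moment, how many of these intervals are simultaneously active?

Walk the sorted start/end points keeping a running depth.
The depth first hits 4 at 22.

4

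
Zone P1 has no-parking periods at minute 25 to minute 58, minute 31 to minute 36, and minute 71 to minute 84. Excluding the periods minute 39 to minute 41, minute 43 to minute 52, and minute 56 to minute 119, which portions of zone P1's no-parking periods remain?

minute 25 to minute 39, minute 41 to minute 43, minute 52 to minute 56

A, merged: minute 25 to minute 58, minute 71 to minute 84.
minute 25 to minute 58 minus B → minute 25 to minute 39, minute 41 to minute 43, minute 52 to minute 56.
minute 71 to minute 84: fully covered by B → removed.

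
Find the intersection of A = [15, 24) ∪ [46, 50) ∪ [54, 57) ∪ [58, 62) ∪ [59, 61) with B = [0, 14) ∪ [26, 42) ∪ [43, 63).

A, merged: [15, 24), [46, 50), [54, 57), [58, 62).
[15, 24): no overlap with the second set.
[46, 50) meets the second set on [46, 50).
[54, 57) meets the second set on [54, 57).
[58, 62) meets the second set on [58, 62).

[46, 50) ∪ [54, 57) ∪ [58, 62)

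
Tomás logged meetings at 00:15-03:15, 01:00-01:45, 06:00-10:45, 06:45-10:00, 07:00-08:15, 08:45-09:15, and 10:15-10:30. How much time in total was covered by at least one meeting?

Merged: 00:15–03:15, 06:00–10:45.
Lengths: 3 h + 4 h 45 min = 7 h 45 min.

7 h 45 min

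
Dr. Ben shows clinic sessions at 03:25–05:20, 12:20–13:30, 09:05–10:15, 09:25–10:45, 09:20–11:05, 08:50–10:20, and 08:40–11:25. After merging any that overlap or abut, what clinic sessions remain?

03:25–05:20, 08:40–11:25, 12:20–13:30

Sort by start: 03:25–05:20, 08:40–11:25, 08:50–10:20, 09:05–10:15, 09:20–11:05, 09:25–10:45, 12:20–13:30.
08:40–11:25 is disjoint → start new block.
08:50–10:20 overlaps/touches 08:40–11:25 → extend to 08:40–11:25.
09:05–10:15 overlaps/touches 08:40–11:25 → extend to 08:40–11:25.
09:20–11:05 overlaps/touches 08:40–11:25 → extend to 08:40–11:25.
09:25–10:45 overlaps/touches 08:40–11:25 → extend to 08:40–11:25.
12:20–13:30 is disjoint → start new block.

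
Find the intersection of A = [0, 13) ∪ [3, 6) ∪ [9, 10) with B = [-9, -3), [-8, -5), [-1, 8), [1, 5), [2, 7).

A, merged: [0, 13).
B, merged: [-9, -3), [-1, 8).
[0, 13) overlaps B on [0, 8).

[0, 8)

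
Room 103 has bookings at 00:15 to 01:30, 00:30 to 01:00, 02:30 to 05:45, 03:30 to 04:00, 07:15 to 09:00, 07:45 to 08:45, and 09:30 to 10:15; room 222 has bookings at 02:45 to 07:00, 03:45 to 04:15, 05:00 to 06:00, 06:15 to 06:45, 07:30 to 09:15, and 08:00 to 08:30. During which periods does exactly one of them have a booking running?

Merge the first list: 00:15–01:30, 02:30–05:45, 07:15–09:00, 09:30–10:15.
Merge the second list: 02:45–07:00, 07:30–09:15.
A but not B: 00:15–01:30, 02:30–02:45, 07:15–07:30, 09:30–10:15.
B but not A: 05:45–07:00, 09:00–09:15.
Combining gives A △ B.

00:15–01:30, 02:30–02:45, 05:45–07:00, 07:15–07:30, 09:00–09:15, 09:30–10:15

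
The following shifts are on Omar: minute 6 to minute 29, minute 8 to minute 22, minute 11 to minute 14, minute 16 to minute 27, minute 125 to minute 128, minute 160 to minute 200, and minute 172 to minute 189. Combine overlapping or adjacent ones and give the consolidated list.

minute 8 to minute 22 overlaps/touches minute 6 to minute 29 → extend to minute 6 to minute 29.
minute 11 to minute 14 overlaps/touches minute 6 to minute 29 → extend to minute 6 to minute 29.
minute 16 to minute 27 overlaps/touches minute 6 to minute 29 → extend to minute 6 to minute 29.
minute 125 to minute 128 is disjoint → start new block.
minute 160 to minute 200 is disjoint → start new block.
minute 172 to minute 189 overlaps/touches minute 160 to minute 200 → extend to minute 160 to minute 200.

minute 6 to minute 29, minute 125 to minute 128, minute 160 to minute 200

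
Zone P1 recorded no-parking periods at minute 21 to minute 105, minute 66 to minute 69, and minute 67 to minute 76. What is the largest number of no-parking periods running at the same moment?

At minute 67, 3 of the intervals are simultaneously active.
No point has more.

3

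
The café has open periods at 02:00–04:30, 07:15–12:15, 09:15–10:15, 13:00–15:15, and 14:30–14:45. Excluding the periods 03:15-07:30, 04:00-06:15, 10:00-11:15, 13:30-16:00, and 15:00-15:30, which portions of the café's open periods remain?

First set merges to 02:00–04:30, 07:15–12:15, 13:00–15:15.
Second set merges to 03:15–07:30, 10:00–11:15, 13:30–16:00.
02:00–04:30 minus B → 02:00–03:15.
07:15–12:15 minus B → 07:30–10:00, 11:15–12:15.
13:00–15:15 minus B → 13:00–13:30.

02:00–03:15, 07:30–10:00, 11:15–12:15, 13:00–13:30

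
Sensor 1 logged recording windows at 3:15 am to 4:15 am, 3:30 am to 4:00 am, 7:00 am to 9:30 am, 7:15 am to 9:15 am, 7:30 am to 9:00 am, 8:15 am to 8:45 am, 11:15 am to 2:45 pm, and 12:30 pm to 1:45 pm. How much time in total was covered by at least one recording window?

7 h

Merged: 3:15 am–4:15 am, 7:00 am–9:30 am, 11:15 am–2:45 pm.
Lengths: 1 h + 2 h 30 min + 3 h 30 min = 7 h.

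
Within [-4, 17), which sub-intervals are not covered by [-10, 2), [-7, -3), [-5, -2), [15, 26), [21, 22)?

[2, 15)

The merged coverage is [-10, 2), [15, 26).
Uncovered inside [-4, 17): [2, 15).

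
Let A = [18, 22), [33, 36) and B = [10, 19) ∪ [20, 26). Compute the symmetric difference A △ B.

[10, 18) ∪ [19, 20) ∪ [22, 26) ∪ [33, 36)

A \ B = [19, 20), [33, 36).
B \ A = [10, 18), [22, 26).
Union of the two gives the symmetric difference.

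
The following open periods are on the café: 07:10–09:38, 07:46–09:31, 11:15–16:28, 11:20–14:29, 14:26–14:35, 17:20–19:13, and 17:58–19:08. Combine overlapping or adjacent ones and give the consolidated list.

07:46–09:31 overlaps/touches 07:10–09:38 → extend to 07:10–09:38.
11:15–16:28 is disjoint → start new block.
11:20–14:29 overlaps/touches 11:15–16:28 → extend to 11:15–16:28.
14:26–14:35 overlaps/touches 11:15–16:28 → extend to 11:15–16:28.
17:20–19:13 is disjoint → start new block.
17:58–19:08 overlaps/touches 17:20–19:13 → extend to 17:20–19:13.

07:10–09:38, 11:15–16:28, 17:20–19:13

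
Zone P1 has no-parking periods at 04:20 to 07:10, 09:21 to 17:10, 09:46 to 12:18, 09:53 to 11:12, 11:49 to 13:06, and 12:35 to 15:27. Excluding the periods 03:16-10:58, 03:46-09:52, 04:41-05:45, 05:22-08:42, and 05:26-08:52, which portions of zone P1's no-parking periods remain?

10:58-17:10

Merge the first list: 04:20-07:10, 09:21-17:10.
Merge the second list: 03:16-10:58.
04:20-07:10: fully covered by B → removed.
09:21-17:10 minus B → 10:58-17:10.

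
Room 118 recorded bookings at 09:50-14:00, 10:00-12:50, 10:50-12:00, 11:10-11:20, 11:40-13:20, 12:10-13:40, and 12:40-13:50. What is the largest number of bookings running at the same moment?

5

Walk the sorted start/end points keeping a running depth.
The depth first hits 5 at 12:40.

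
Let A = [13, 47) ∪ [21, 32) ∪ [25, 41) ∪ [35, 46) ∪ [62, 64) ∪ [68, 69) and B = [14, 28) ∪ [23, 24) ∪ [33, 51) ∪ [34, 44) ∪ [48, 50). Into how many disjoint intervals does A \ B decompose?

First set merges to [13, 47), [62, 64), [68, 69).
Second set merges to [14, 28), [33, 51).
A \ B = [13, 14), [28, 33), [62, 64), [68, 69).
That is 4 disjoint pieces.

4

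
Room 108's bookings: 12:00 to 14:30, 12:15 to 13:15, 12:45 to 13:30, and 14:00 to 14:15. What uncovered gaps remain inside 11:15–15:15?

11:15–12:00, 14:30–15:15

The merged coverage is 12:00–14:30.
Uncovered inside 11:15–15:15: 11:15–12:00, 14:30–15:15.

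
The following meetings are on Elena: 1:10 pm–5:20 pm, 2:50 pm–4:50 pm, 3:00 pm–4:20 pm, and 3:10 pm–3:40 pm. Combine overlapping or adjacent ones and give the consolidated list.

2:50 pm–4:50 pm overlaps/touches 1:10 pm–5:20 pm → extend to 1:10 pm–5:20 pm.
3:00 pm–4:20 pm overlaps/touches 1:10 pm–5:20 pm → extend to 1:10 pm–5:20 pm.
3:10 pm–3:40 pm overlaps/touches 1:10 pm–5:20 pm → extend to 1:10 pm–5:20 pm.

1:10 pm–5:20 pm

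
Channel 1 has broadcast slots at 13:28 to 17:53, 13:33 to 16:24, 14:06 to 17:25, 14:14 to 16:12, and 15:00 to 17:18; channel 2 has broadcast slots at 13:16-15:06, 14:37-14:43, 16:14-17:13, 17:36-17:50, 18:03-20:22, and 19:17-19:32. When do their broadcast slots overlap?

First set merges to 13:28–17:53.
Second set merges to 13:16–15:06, 16:14–17:13, 17:36–17:50, 18:03–20:22.
13:28–17:53 overlaps B on 13:28–15:06, 16:14–17:13, 17:36–17:50.

13:28–15:06, 16:14–17:13, 17:36–17:50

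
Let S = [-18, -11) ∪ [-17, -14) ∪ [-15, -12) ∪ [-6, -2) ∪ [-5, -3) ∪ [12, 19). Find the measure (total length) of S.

Merged: [-18, -11), [-6, -2), [12, 19).
Lengths: 7 + 4 + 7 = 18.

18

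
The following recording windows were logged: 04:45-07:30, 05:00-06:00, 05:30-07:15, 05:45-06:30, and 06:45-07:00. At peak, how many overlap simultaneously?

4

Walk the sorted start/end points keeping a running depth.
The depth first hits 4 at 05:45.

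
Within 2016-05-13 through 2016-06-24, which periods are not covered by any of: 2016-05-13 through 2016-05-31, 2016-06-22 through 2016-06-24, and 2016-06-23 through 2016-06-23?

2016-06-01 through 2016-06-21

Covered (merged): 2016-05-13 through 2016-05-31, 2016-06-22 through 2016-06-24.
Complement within 2016-05-13 through 2016-06-24: 2016-06-01 through 2016-06-21.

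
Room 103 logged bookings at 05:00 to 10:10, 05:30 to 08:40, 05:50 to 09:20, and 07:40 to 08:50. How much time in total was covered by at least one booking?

5 h 10 min

Merged: 05:00–10:10.
Length: 5 h 10 min.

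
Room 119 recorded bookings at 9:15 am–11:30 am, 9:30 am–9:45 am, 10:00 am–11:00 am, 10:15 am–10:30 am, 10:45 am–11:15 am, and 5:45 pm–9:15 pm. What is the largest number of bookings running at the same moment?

3

Sweep endpoints in order; track running count of active intervals.
Peak of 3 reached at 10:15 am.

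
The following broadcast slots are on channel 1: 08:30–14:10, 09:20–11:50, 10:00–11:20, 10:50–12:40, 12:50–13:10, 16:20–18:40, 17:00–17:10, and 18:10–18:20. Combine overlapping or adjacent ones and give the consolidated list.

09:20–11:50 overlaps/touches 08:30–14:10 → extend to 08:30–14:10.
10:00–11:20 overlaps/touches 08:30–14:10 → extend to 08:30–14:10.
10:50–12:40 overlaps/touches 08:30–14:10 → extend to 08:30–14:10.
12:50–13:10 overlaps/touches 08:30–14:10 → extend to 08:30–14:10.
16:20–18:40 is disjoint → start new block.
17:00–17:10 overlaps/touches 16:20–18:40 → extend to 16:20–18:40.
18:10–18:20 overlaps/touches 16:20–18:40 → extend to 16:20–18:40.

08:30–14:10, 16:20–18:40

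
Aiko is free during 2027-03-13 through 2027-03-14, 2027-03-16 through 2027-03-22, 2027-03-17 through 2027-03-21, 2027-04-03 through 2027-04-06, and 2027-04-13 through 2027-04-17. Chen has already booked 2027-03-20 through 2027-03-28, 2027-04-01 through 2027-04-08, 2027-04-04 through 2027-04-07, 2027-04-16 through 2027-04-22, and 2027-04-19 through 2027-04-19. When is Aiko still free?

First set merges to 2027-03-13 through 2027-03-14, 2027-03-16 through 2027-03-22, 2027-04-03 through 2027-04-06, 2027-04-13 through 2027-04-17.
Second set merges to 2027-03-20 through 2027-03-28, 2027-04-01 through 2027-04-08, 2027-04-16 through 2027-04-22.
2027-03-13 through 2027-03-14 is untouched.
2027-03-16 through 2027-03-22 with B removed leaves 2027-03-16 through 2027-03-19.
2027-04-03 through 2027-04-06 lies entirely inside B → drops out.
2027-04-13 through 2027-04-17 with B removed leaves 2027-04-13 through 2027-04-15.

2027-03-13 through 2027-03-14, 2027-03-16 through 2027-03-19, 2027-04-13 through 2027-04-15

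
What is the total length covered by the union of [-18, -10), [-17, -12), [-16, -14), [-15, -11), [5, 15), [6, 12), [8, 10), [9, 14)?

Merged: [-18, -10), [5, 15).
Lengths: 8 + 10 = 18.

18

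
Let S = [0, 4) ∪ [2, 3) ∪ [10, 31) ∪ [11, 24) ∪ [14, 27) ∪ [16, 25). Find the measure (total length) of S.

Merged: [0, 4), [10, 31).
Lengths: 4 + 21 = 25.

25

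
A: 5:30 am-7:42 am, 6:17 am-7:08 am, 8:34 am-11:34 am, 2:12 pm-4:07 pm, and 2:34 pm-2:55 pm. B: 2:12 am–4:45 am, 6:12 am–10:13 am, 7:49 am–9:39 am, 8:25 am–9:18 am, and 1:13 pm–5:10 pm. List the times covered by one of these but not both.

2:12 am–4:45 am, 5:30 am–6:12 am, 7:42 am–8:34 am, 10:13 am–11:34 am, 1:13 pm–2:12 pm, 4:07 pm–5:10 pm

First set merges to 5:30 am–7:42 am, 8:34 am–11:34 am, 2:12 pm–4:07 pm.
Second set merges to 2:12 am–4:45 am, 6:12 am–10:13 am, 1:13 pm–5:10 pm.
Only in the first: 5:30 am–6:12 am, 10:13 am–11:34 am.
Only in the second: 2:12 am–4:45 am, 7:42 am–8:34 am, 1:13 pm–2:12 pm, 4:07 pm–5:10 pm.
Together these are the periods covered by exactly one.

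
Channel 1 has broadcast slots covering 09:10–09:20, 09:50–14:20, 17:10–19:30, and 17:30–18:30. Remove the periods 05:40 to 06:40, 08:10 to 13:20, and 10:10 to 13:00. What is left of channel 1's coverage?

A, merged: 09:10-09:20, 09:50-14:20, 17:10-19:30.
B, merged: 05:40-06:40, 08:10-13:20.
09:10-09:20 lies entirely inside B → drops out.
09:50-14:20 with B removed leaves 13:20-14:20.
17:10-19:30 is untouched.

13:20-14:20, 17:10-19:30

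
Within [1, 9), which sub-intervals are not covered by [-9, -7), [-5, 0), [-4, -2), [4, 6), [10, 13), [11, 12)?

The merged coverage is [-9, -7), [-5, 0), [4, 6), [10, 13).
Uncovered inside [1, 9): [1, 4), [6, 9).

[1, 4) ∪ [6, 9)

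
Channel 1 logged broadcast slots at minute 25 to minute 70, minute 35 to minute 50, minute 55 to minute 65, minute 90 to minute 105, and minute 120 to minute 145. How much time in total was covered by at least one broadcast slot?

85 minutes

Merged: minute 25 to minute 70, minute 90 to minute 105, minute 120 to minute 145.
Lengths: 45 minutes + 15 minutes + 25 minutes = 85 minutes.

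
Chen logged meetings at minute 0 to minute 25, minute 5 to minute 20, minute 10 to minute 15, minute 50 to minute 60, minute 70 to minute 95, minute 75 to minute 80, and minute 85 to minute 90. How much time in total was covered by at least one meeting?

60 minutes

Merged: minute 0 to minute 25, minute 50 to minute 60, minute 70 to minute 95.
Lengths: 25 minutes + 10 minutes + 25 minutes = 60 minutes.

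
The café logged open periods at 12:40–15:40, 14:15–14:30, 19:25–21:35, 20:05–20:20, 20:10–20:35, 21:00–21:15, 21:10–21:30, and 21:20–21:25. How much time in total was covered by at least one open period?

5 h 10 min

Merged: 12:40-15:40, 19:25-21:35.
Lengths: 3 h + 2 h 10 min = 5 h 10 min.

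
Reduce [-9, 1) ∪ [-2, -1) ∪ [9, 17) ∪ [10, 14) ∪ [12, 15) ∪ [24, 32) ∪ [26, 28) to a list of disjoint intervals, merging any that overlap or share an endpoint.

[-9, 1) ∪ [9, 17) ∪ [24, 32)

[-2, -1) overlaps/touches [-9, 1) → extend to [-9, 1).
[9, 17) is disjoint → start new block.
[10, 14) overlaps/touches [9, 17) → extend to [9, 17).
[12, 15) overlaps/touches [9, 17) → extend to [9, 17).
[24, 32) is disjoint → start new block.
[26, 28) overlaps/touches [24, 32) → extend to [24, 32).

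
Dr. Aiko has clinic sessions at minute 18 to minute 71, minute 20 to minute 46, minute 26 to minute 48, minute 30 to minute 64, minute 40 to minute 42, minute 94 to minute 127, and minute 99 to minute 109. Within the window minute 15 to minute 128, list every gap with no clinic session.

minute 15 to minute 18, minute 71 to minute 94, minute 127 to minute 128

The merged coverage is minute 18 to minute 71, minute 94 to minute 127.
Complement within minute 15 to minute 128: minute 15 to minute 18, minute 71 to minute 94, minute 127 to minute 128.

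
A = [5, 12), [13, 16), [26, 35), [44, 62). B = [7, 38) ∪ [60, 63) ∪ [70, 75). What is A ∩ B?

[7, 12) ∪ [13, 16) ∪ [26, 35) ∪ [60, 62)

[5, 12) overlaps B on [7, 12).
[13, 16) overlaps B on [13, 16).
[26, 35) overlaps B on [26, 35).
[44, 62) overlaps B on [60, 62).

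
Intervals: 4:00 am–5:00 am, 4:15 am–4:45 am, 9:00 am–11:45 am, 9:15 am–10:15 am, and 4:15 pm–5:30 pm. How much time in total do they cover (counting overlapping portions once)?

5 h

Merged: 4:00 am-5:00 am, 9:00 am-11:45 am, 4:15 pm-5:30 pm.
Lengths: 1 h + 2 h 45 min + 1 h 15 min = 5 h.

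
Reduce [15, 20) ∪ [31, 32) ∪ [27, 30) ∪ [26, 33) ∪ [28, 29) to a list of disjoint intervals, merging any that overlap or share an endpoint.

Sort by start: [15, 20), [26, 33), [27, 30), [28, 29), [31, 32).
[26, 33) is disjoint → start new block.
[27, 30) overlaps/touches [26, 33) → extend to [26, 33).
[28, 29) overlaps/touches [26, 33) → extend to [26, 33).
[31, 32) overlaps/touches [26, 33) → extend to [26, 33).

[15, 20) ∪ [26, 33)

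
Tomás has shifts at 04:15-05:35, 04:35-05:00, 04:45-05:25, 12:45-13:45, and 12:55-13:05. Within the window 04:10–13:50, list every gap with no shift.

04:10-04:15, 05:35-12:45, 13:45-13:50

The merged coverage is 04:15-05:35, 12:45-13:45.
Uncovered inside 04:10-13:50: 04:10-04:15, 05:35-12:45, 13:45-13:50.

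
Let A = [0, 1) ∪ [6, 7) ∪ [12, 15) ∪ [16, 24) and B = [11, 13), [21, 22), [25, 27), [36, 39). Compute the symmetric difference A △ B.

[0, 1) ∪ [6, 7) ∪ [11, 12) ∪ [13, 15) ∪ [16, 21) ∪ [22, 24) ∪ [25, 27) ∪ [36, 39)

A but not B: [0, 1), [6, 7), [13, 15), [16, 21), [22, 24).
B but not A: [11, 12), [25, 27), [36, 39).
Combining gives A △ B.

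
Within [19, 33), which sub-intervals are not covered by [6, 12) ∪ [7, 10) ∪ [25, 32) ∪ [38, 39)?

[19, 25) ∪ [32, 33)

After merging, the occupied span is [6, 12), [25, 32), [38, 39).
Complement within [19, 33): [19, 25), [32, 33).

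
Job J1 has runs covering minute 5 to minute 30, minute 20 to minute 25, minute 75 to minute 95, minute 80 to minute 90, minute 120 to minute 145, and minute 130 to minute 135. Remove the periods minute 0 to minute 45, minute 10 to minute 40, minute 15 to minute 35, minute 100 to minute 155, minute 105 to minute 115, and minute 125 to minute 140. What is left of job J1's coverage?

minute 75 to minute 95

Merge the first list: minute 5 to minute 30, minute 75 to minute 95, minute 120 to minute 145.
Merge the second list: minute 0 to minute 45, minute 100 to minute 155.
minute 5 to minute 30: entirely removed.
minute 75 to minute 95: nothing removed.
minute 120 to minute 145: entirely removed.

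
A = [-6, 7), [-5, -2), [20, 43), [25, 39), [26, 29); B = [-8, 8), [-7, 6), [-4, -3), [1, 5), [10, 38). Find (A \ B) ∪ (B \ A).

[-8, -6) ∪ [7, 8) ∪ [10, 20) ∪ [38, 43)

A, merged: [-6, 7), [20, 43).
B, merged: [-8, 8), [10, 38).
A but not B: [38, 43).
B but not A: [-8, -6), [7, 8), [10, 20).
Combining gives A △ B.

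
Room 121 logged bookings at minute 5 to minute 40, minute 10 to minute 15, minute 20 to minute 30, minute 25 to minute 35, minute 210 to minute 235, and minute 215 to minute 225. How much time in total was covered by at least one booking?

Merged: minute 5 to minute 40, minute 210 to minute 235.
Lengths: 35 minutes + 25 minutes = 60 minutes.

60 minutes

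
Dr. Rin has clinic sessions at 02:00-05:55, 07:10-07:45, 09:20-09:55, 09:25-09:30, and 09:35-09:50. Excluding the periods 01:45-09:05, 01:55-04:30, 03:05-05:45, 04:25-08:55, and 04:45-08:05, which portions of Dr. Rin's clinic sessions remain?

09:20–09:55

Merge the first list: 02:00–05:55, 07:10–07:45, 09:20–09:55.
Merge the second list: 01:45–09:05.
02:00–05:55 lies entirely inside B → drops out.
07:10–07:45 lies entirely inside B → drops out.
09:20–09:55 is untouched.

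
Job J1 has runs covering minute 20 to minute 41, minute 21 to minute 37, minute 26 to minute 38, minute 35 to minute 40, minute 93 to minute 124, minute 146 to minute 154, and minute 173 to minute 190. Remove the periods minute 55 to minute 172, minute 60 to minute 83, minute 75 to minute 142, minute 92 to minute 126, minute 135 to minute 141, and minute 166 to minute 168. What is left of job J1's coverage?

minute 20 to minute 41, minute 173 to minute 190

Merge the first list: minute 20 to minute 41, minute 93 to minute 124, minute 146 to minute 154, minute 173 to minute 190.
Merge the second list: minute 55 to minute 172.
minute 20 to minute 41: nothing removed.
minute 93 to minute 124: entirely removed.
minute 146 to minute 154: entirely removed.
minute 173 to minute 190: nothing removed.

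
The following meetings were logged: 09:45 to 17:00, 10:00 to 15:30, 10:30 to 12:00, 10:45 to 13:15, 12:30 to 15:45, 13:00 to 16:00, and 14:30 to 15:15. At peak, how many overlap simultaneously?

At 13:00, 5 of the intervals are simultaneously active.
No point has more.

5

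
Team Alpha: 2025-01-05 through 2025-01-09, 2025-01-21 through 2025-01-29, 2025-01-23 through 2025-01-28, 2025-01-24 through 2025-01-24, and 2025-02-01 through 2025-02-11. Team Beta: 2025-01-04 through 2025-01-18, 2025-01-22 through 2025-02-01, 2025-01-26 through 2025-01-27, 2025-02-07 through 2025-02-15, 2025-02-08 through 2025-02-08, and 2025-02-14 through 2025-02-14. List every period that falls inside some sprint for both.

2025-01-05 through 2025-01-09, 2025-01-22 through 2025-01-29, 2025-02-01 through 2025-02-01, 2025-02-07 through 2025-02-11

First set merges to 2025-01-05 through 2025-01-09, 2025-01-21 through 2025-01-29, 2025-02-01 through 2025-02-11.
Second set merges to 2025-01-04 through 2025-01-18, 2025-01-22 through 2025-02-01, 2025-02-07 through 2025-02-15.
2025-01-05 through 2025-01-09 overlaps B on 2025-01-05 through 2025-01-09.
2025-01-21 through 2025-01-29 overlaps B on 2025-01-22 through 2025-01-29.
2025-02-01 through 2025-02-11 overlaps B on 2025-02-01 through 2025-02-01, 2025-02-07 through 2025-02-11.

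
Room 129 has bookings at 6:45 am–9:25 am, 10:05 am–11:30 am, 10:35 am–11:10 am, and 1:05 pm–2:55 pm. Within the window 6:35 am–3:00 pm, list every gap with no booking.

The merged coverage is 6:45 am–9:25 am, 10:05 am–11:30 am, 1:05 pm–2:55 pm.
Uncovered inside 6:35 am–3:00 pm: 6:35 am–6:45 am, 9:25 am–10:05 am, 11:30 am–1:05 pm, 2:55 pm–3:00 pm.

6:35 am–6:45 am, 9:25 am–10:05 am, 11:30 am–1:05 pm, 2:55 pm–3:00 pm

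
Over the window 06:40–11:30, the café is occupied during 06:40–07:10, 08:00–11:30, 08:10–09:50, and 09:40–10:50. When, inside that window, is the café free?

After merging, the occupied span is 06:40-07:10, 08:00-11:30.
Complement within 06:40-11:30: 07:10-08:00.

07:10-08:00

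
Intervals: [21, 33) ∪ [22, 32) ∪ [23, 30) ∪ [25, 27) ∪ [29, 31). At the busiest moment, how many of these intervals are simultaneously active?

4

Sweep endpoints in order; track running count of active intervals.
Peak of 4 reached at 25.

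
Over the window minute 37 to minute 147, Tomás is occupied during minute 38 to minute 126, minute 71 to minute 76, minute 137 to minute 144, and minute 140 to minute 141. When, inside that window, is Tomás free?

minute 37 to minute 38, minute 126 to minute 137, minute 144 to minute 147

After merging, the occupied span is minute 38 to minute 126, minute 137 to minute 144.
Complement within minute 37 to minute 147: minute 37 to minute 38, minute 126 to minute 137, minute 144 to minute 147.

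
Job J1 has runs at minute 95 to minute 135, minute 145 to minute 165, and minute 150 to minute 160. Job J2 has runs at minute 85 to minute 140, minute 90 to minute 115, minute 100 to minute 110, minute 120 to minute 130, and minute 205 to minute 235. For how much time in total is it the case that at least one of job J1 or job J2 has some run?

A, merged: minute 95 to minute 135, minute 145 to minute 165.
B, merged: minute 85 to minute 140, minute 205 to minute 235.
A ∪ B = minute 85 to minute 140, minute 145 to minute 165, minute 205 to minute 235.
Total: 55 minutes + 20 minutes + 30 minutes = 105 minutes.

105 minutes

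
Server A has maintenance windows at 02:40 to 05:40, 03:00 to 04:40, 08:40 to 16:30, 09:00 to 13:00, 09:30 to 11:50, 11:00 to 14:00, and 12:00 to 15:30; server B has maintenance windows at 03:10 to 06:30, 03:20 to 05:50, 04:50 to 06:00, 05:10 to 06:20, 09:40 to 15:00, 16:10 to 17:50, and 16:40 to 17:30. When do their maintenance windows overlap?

Merge the first list: 02:40–05:40, 08:40–16:30.
Merge the second list: 03:10–06:30, 09:40–15:00, 16:10–17:50.
02:40–05:40 overlaps B on 03:10–05:40.
08:40–16:30 overlaps B on 09:40–15:00, 16:10–16:30.

03:10–05:40, 09:40–15:00, 16:10–16:30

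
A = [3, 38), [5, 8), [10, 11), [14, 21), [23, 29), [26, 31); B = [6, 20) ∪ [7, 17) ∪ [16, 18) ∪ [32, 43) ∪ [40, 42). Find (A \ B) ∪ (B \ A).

First set merges to [3, 38).
Second set merges to [6, 20), [32, 43).
A \ B = [3, 6), [20, 32).
B \ A = [38, 43).
Union of the two gives the symmetric difference.

[3, 6) ∪ [20, 32) ∪ [38, 43)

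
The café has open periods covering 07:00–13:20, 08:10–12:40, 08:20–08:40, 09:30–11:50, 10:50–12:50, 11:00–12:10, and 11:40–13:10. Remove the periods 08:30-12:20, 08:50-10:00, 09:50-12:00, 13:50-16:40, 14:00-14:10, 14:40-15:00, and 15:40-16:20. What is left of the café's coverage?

07:00-08:30, 12:20-13:20

A, merged: 07:00-13:20.
B, merged: 08:30-12:20, 13:50-16:40.
07:00-13:20 with B removed leaves 07:00-08:30, 12:20-13:20.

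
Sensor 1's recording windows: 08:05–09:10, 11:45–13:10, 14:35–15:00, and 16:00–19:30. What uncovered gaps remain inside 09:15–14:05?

The merged coverage is 08:05-09:10, 11:45-13:10, 14:35-15:00, 16:00-19:30.
Complement within 09:15-14:05: 09:15-11:45, 13:10-14:05.

09:15-11:45, 13:10-14:05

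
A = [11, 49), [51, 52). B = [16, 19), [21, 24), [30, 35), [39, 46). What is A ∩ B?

[16, 19) ∪ [21, 24) ∪ [30, 35) ∪ [39, 46)

[11, 49) overlaps B on [16, 19), [21, 24), [30, 35), [39, 46).
[51, 52) falls entirely outside B.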